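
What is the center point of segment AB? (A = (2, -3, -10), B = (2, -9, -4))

M = ((x₁+x₂)/2, (y₁+y₂)/2, (z₁+z₂)/2)
  = ((2 + 2)/2, (-3 - 9)/2, (-10 - 4)/2)
  = (4/2, -12/2, -14/2)
  = (2, -6, -7)

(2, -6, -7)


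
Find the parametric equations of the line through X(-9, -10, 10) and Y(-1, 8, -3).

Direction vector d = Y - X = (-1 + 9, 8 + 10, -3 - 10) = (8, 18, -13)
Parametric form r = X + t·d:
x = -9 + 8t, y = -10 + 18t, z = 10 - 13t

x = -9 + 8t, y = -10 + 18t, z = 10 - 13t


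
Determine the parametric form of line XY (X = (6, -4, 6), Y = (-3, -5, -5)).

Direction vector d = Y - X = (-3 - 6, -5 + 4, -5 - 6) = (-9, -1, -11)
Parametric form r = X + t·d:
x = 6 - 9t, y = -4 - t, z = 6 - 11t

x = 6 - 9t, y = -4 - t, z = 6 - 11t


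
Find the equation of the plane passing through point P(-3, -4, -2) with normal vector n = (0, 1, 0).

The plane through P with normal n = (a, b, c) satisfies n·(r - P) = 0,
i.e. ax + by + cz = a·x₀ + b·y₀ + c·z₀.
d = 0·(-3) + 1·(-4) + 0·(-2)
  = 0 - 4 + 0
  = -4
Equation: y = -4

y = -4


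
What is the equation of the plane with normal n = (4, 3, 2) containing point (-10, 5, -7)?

The plane through P with normal n = (a, b, c) satisfies n·(r - P) = 0,
i.e. ax + by + cz = a·x₀ + b·y₀ + c·z₀.
d = 4·(-10) + 3·5 + 2·(-7)
  = -40 + 15 - 14
  = -39
Equation: 4x + 3y + 2z = -39

4x + 3y + 2z = -39


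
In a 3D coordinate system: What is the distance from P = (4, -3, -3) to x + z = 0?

distance = |a·x₀ + b·y₀ + c·z₀ - d| / √(a² + b² + c²)
  = |1·4 + 0·(-3) + 1·(-3) - 0| / √(1² + 0² + 1²)
  = |4 + 0 - 3 + 0| / √(1 + 0 + 1)
  = |1| / √2
  = 1 / 1.414
  ≈ 0.7071

0.7071


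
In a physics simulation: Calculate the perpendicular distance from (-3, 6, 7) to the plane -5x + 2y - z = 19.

distance = |a·x₀ + b·y₀ + c·z₀ - d| / √(a² + b² + c²)
  = |(-5)·(-3) + 2·6 + (-1)·7 - 19| / √((-5)² + 2² + (-1)²)
  = |15 + 12 - 7 - 19| / √(25 + 4 + 1)
  = |1| / √30
  = 1 / 5.477
  ≈ 0.1826

0.1826


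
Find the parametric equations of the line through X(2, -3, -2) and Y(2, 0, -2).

Direction vector d = Y - X = (2 - 2, 0 + 3, -2 + 2) = (0, 3, 0)
Parametric form r = X + t·d:
x = 2, y = -3 + 3t, z = -2

x = 2, y = -3 + 3t, z = -2


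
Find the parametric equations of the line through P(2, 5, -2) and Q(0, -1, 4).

Direction vector d = Q - P = (0 - 2, -1 - 5, 4 + 2) = (-2, -6, 6)
Parametric form r = P + t·d:
x = 2 - 2t, y = 5 - 6t, z = -2 + 6t

x = 2 - 2t, y = 5 - 6t, z = -2 + 6t


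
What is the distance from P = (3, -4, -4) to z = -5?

distance = |a·x₀ + b·y₀ + c·z₀ - d| / √(a² + b² + c²)
  = |0·3 + 0·(-4) + 1·(-4) - (-5)| / √(0² + 0² + 1²)
  = |0 + 0 - 4 + 5| / √(0 + 0 + 1)
  = |1| / √1
  = 1 / 1
  ≈ 1

1


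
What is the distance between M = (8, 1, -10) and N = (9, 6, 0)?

d = √[(x₂-x₁)² + (y₂-y₁)² + (z₂-z₁)²]
  = √[1² + 5² + 10²]
  = √[1 + 25 + 100]
  = √126
  ≈ 11.22

11.22


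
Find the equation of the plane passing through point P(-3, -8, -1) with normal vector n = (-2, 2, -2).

The plane through P with normal n = (a, b, c) satisfies n·(r - P) = 0,
i.e. ax + by + cz = a·x₀ + b·y₀ + c·z₀.
d = (-2)·(-3) + 2·(-8) + (-2)·(-1)
  = 6 - 16 + 2
  = -8
Equation: -2x + 2y - 2z = -8

-2x + 2y - 2z = -8


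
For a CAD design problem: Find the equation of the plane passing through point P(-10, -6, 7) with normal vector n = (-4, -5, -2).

The plane through P with normal n = (a, b, c) satisfies n·(r - P) = 0,
i.e. ax + by + cz = a·x₀ + b·y₀ + c·z₀.
d = (-4)·(-10) + (-5)·(-6) + (-2)·7
  = 40 + 30 - 14
  = 56
Equation: -4x - 5y - 2z = 56

-4x - 5y - 2z = 56


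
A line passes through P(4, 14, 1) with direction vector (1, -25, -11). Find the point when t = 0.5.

P(t) = P + t·d
  = (4 + 1·0.5, 14 + (-25)·0.5, 1 + (-11)·0.5)
  = (4 + 0.5, 14 - 12.5, 1 - 5.5)
  = (4.5, 1.5, -4.5)

(4.5, 1.5, -4.5)


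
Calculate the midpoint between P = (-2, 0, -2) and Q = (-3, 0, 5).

M = ((x₁+x₂)/2, (y₁+y₂)/2, (z₁+z₂)/2)
  = ((-2 - 3)/2, (0 + 0)/2, (-2 + 5)/2)
  = (-5/2, 0/2, 3/2)
  = (-2.5, 0, 1.5)

(-2.5, 0, 1.5)


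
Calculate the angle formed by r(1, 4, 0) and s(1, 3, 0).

r·s = 1·1 + 4·3 + 0·0 = 1 + 12 + 0 = 13
|r| = √(1² + 4² + 0²) = √17 ≈ 4.123
|s| = √(1² + 3² + 0²) = √10 ≈ 3.162
cos θ = (r·s)/(|r||s|) = 13/(4.123·3.162) ≈ 0.9971
θ = arccos(0.9971) ≈ 4.399°

4.399°


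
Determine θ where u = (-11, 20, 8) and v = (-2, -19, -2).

u·v = (-11)·(-2) + 20·(-19) + 8·(-2) = 22 - 380 - 16 = -374
|u| = √((-11)² + 20² + 8²) = √585 ≈ 24.19
|v| = √((-2)² + (-19)² + (-2)²) = √369 ≈ 19.21
cos θ = (u·v)/(|u||v|) = -374/(24.19·19.21) ≈ -0.805
θ = arccos(-0.805) ≈ 143.6°

143.6°


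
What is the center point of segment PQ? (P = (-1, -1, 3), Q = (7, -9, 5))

M = ((x₁+x₂)/2, (y₁+y₂)/2, (z₁+z₂)/2)
  = ((-1 + 7)/2, (-1 - 9)/2, (3 + 5)/2)
  = (6/2, -10/2, 8/2)
  = (3, -5, 4)

(3, -5, 4)


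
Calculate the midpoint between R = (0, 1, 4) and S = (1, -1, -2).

M = ((x₁+x₂)/2, (y₁+y₂)/2, (z₁+z₂)/2)
  = ((0 + 1)/2, (1 - 1)/2, (4 - 2)/2)
  = (1/2, 0/2, 2/2)
  = (0.5, 0, 1)

(0.5, 0, 1)


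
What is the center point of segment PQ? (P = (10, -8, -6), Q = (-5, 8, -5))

M = ((x₁+x₂)/2, (y₁+y₂)/2, (z₁+z₂)/2)
  = ((10 - 5)/2, (-8 + 8)/2, (-6 - 5)/2)
  = (5/2, 0/2, -11/2)
  = (2.5, 0, -5.5)

(2.5, 0, -5.5)


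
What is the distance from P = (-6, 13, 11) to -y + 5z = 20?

distance = |a·x₀ + b·y₀ + c·z₀ - d| / √(a² + b² + c²)
  = |0·(-6) + (-1)·13 + 5·11 - 20| / √(0² + (-1)² + 5²)
  = |0 - 13 + 55 - 20| / √(0 + 1 + 25)
  = |22| / √26
  = 22 / 5.099
  ≈ 4.315

4.315


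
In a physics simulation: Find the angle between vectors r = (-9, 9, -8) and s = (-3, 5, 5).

r·s = (-9)·(-3) + 9·5 + (-8)·5 = 27 + 45 - 40 = 32
|r| = √((-9)² + 9² + (-8)²) = √226 ≈ 15.03
|s| = √((-3)² + 5² + 5²) = √59 ≈ 7.681
cos θ = (r·s)/(|r||s|) = 32/(15.03·7.681) ≈ 0.2771
θ = arccos(0.2771) ≈ 73.91°

73.91°


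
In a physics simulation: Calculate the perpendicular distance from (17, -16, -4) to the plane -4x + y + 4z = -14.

distance = |a·x₀ + b·y₀ + c·z₀ - d| / √(a² + b² + c²)
  = |(-4)·17 + 1·(-16) + 4·(-4) - (-14)| / √((-4)² + 1² + 4²)
  = |-68 - 16 - 16 + 14| / √(16 + 1 + 16)
  = |-86| / √33
  = 86 / 5.745
  ≈ 14.97

14.97


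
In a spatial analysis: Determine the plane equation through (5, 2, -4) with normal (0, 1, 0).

The plane through P with normal n = (a, b, c) satisfies n·(r - P) = 0,
i.e. ax + by + cz = a·x₀ + b·y₀ + c·z₀.
d = 0·5 + 1·2 + 0·(-4)
  = 0 + 2 + 0
  = 2
Equation: y = 2

y = 2


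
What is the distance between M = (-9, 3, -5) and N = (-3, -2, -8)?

d = √[(x₂-x₁)² + (y₂-y₁)² + (z₂-z₁)²]
  = √[6² + (-5)² + (-3)²]
  = √[36 + 25 + 9]
  = √70
  ≈ 8.367

8.367


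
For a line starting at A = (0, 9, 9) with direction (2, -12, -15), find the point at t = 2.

P(t) = A + t·d
  = (0 + 2·2, 9 + (-12)·2, 9 + (-15)·2)
  = (0 + 4, 9 - 24, 9 - 30)
  = (4, -15, -21)

(4, -15, -21)


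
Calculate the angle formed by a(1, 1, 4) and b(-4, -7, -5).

a·b = 1·(-4) + 1·(-7) + 4·(-5) = -4 - 7 - 20 = -31
|a| = √(1² + 1² + 4²) = √18 ≈ 4.243
|b| = √((-4)² + (-7)² + (-5)²) = √90 ≈ 9.487
cos θ = (a·b)/(|a||b|) = -31/(4.243·9.487) ≈ -0.7702
θ = arccos(-0.7702) ≈ 140.4°

140.4°


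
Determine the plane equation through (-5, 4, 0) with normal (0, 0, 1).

The plane through P with normal n = (a, b, c) satisfies n·(r - P) = 0,
i.e. ax + by + cz = a·x₀ + b·y₀ + c·z₀.
d = 0·(-5) + 0·4 + 1·0
  = 0 + 0 + 0
  = 0
Equation: z = 0

z = 0


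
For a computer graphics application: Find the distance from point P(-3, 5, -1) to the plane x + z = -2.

distance = |a·x₀ + b·y₀ + c·z₀ - d| / √(a² + b² + c²)
  = |1·(-3) + 0·5 + 1·(-1) - (-2)| / √(1² + 0² + 1²)
  = |-3 + 0 - 1 + 2| / √(1 + 0 + 1)
  = |-2| / √2
  = 2 / 1.414
  ≈ 1.414

1.414


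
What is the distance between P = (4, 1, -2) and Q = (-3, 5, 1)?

d = √[(x₂-x₁)² + (y₂-y₁)² + (z₂-z₁)²]
  = √[(-7)² + 4² + 3²]
  = √[49 + 16 + 9]
  = √74
  ≈ 8.602

8.602


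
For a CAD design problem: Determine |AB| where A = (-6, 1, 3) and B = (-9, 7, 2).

d = √[(x₂-x₁)² + (y₂-y₁)² + (z₂-z₁)²]
  = √[(-3)² + 6² + (-1)²]
  = √[9 + 36 + 1]
  = √46
  ≈ 6.782

6.782


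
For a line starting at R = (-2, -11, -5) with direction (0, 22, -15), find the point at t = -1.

P(t) = R + t·d
  = (-2 + 0·(-1), -11 + 22·(-1), -5 + (-15)·(-1))
  = (-2 + 0, -11 - 22, -5 + 15)
  = (-2, -33, 10)

(-2, -33, 10)


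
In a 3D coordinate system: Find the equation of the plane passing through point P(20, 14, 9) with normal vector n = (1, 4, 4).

The plane through P with normal n = (a, b, c) satisfies n·(r - P) = 0,
i.e. ax + by + cz = a·x₀ + b·y₀ + c·z₀.
d = 1·20 + 4·14 + 4·9
  = 20 + 56 + 36
  = 112
Equation: x + 4y + 4z = 112

x + 4y + 4z = 112


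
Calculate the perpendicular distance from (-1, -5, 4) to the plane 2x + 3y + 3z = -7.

distance = |a·x₀ + b·y₀ + c·z₀ - d| / √(a² + b² + c²)
  = |2·(-1) + 3·(-5) + 3·4 - (-7)| / √(2² + 3² + 3²)
  = |-2 - 15 + 12 + 7| / √(4 + 9 + 9)
  = |2| / √22
  = 2 / 4.69
  ≈ 0.4264

0.4264


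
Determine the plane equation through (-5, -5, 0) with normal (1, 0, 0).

The plane through P with normal n = (a, b, c) satisfies n·(r - P) = 0,
i.e. ax + by + cz = a·x₀ + b·y₀ + c·z₀.
d = 1·(-5) + 0·(-5) + 0·0
  = -5 + 0 + 0
  = -5
Equation: x = -5

x = -5


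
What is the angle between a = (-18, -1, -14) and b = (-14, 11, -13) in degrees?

a·b = (-18)·(-14) + (-1)·11 + (-14)·(-13) = 252 - 11 + 182 = 423
|a| = √((-18)² + (-1)² + (-14)²) = √521 ≈ 22.83
|b| = √((-14)² + 11² + (-13)²) = √486 ≈ 22.05
cos θ = (a·b)/(|a||b|) = 423/(22.83·22.05) ≈ 0.8406
θ = arccos(0.8406) ≈ 32.79°

32.79°


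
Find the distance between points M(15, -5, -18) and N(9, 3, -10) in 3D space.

d = √[(x₂-x₁)² + (y₂-y₁)² + (z₂-z₁)²]
  = √[(-6)² + 8² + 8²]
  = √[36 + 64 + 64]
  = √164
  ≈ 12.81

12.81


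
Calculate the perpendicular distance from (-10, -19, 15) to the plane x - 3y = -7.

distance = |a·x₀ + b·y₀ + c·z₀ - d| / √(a² + b² + c²)
  = |1·(-10) + (-3)·(-19) + 0·15 - (-7)| / √(1² + (-3)² + 0²)
  = |-10 + 57 + 0 + 7| / √(1 + 9 + 0)
  = |54| / √10
  = 54 / 3.162
  ≈ 17.08

17.08


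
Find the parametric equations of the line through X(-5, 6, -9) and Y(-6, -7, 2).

Direction vector d = Y - X = (-6 + 5, -7 - 6, 2 + 9) = (-1, -13, 11)
Parametric form r = X + t·d:
x = -5 - t, y = 6 - 13t, z = -9 + 11t

x = -5 - t, y = 6 - 13t, z = -9 + 11t


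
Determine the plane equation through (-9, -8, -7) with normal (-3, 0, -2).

The plane through P with normal n = (a, b, c) satisfies n·(r - P) = 0,
i.e. ax + by + cz = a·x₀ + b·y₀ + c·z₀.
d = (-3)·(-9) + 0·(-8) + (-2)·(-7)
  = 27 + 0 + 14
  = 41
Equation: -3x - 2z = 41

-3x - 2z = 41


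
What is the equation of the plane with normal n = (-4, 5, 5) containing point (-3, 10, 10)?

The plane through P with normal n = (a, b, c) satisfies n·(r - P) = 0,
i.e. ax + by + cz = a·x₀ + b·y₀ + c·z₀.
d = (-4)·(-3) + 5·10 + 5·10
  = 12 + 50 + 50
  = 112
Equation: -4x + 5y + 5z = 112

-4x + 5y + 5z = 112


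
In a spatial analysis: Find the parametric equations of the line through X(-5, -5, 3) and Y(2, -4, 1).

Direction vector d = Y - X = (2 + 5, -4 + 5, 1 - 3) = (7, 1, -2)
Parametric form r = X + t·d:
x = -5 + 7t, y = -5 + t, z = 3 - 2t

x = -5 + 7t, y = -5 + t, z = 3 - 2t


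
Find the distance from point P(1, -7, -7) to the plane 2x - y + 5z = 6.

distance = |a·x₀ + b·y₀ + c·z₀ - d| / √(a² + b² + c²)
  = |2·1 + (-1)·(-7) + 5·(-7) - 6| / √(2² + (-1)² + 5²)
  = |2 + 7 - 35 - 6| / √(4 + 1 + 25)
  = |-32| / √30
  = 32 / 5.477
  ≈ 5.842

5.842


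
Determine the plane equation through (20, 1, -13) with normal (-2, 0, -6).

The plane through P with normal n = (a, b, c) satisfies n·(r - P) = 0,
i.e. ax + by + cz = a·x₀ + b·y₀ + c·z₀.
d = (-2)·20 + 0·1 + (-6)·(-13)
  = -40 + 0 + 78
  = 38
Equation: -2x - 6z = 38

-2x - 6z = 38


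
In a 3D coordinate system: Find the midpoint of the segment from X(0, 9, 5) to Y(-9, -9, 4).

M = ((x₁+x₂)/2, (y₁+y₂)/2, (z₁+z₂)/2)
  = ((0 - 9)/2, (9 - 9)/2, (5 + 4)/2)
  = (-9/2, 0/2, 9/2)
  = (-4.5, 0, 4.5)

(-4.5, 0, 4.5)


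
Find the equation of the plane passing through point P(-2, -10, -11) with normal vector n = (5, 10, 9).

The plane through P with normal n = (a, b, c) satisfies n·(r - P) = 0,
i.e. ax + by + cz = a·x₀ + b·y₀ + c·z₀.
d = 5·(-2) + 10·(-10) + 9·(-11)
  = -10 - 100 - 99
  = -209
Equation: 5x + 10y + 9z = -209

5x + 10y + 9z = -209


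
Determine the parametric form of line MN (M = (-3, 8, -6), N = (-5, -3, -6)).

Direction vector d = N - M = (-5 + 3, -3 - 8, -6 + 6) = (-2, -11, 0)
Parametric form r = M + t·d:
x = -3 - 2t, y = 8 - 11t, z = -6

x = -3 - 2t, y = 8 - 11t, z = -6


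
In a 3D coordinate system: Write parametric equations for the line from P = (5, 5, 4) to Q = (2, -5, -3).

Direction vector d = Q - P = (2 - 5, -5 - 5, -3 - 4) = (-3, -10, -7)
Parametric form r = P + t·d:
x = 5 - 3t, y = 5 - 10t, z = 4 - 7t

x = 5 - 3t, y = 5 - 10t, z = 4 - 7t


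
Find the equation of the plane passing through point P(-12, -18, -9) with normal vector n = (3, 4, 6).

The plane through P with normal n = (a, b, c) satisfies n·(r - P) = 0,
i.e. ax + by + cz = a·x₀ + b·y₀ + c·z₀.
d = 3·(-12) + 4·(-18) + 6·(-9)
  = -36 - 72 - 54
  = -162
Equation: 3x + 4y + 6z = -162

3x + 4y + 6z = -162


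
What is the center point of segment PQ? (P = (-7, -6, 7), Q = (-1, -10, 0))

M = ((x₁+x₂)/2, (y₁+y₂)/2, (z₁+z₂)/2)
  = ((-7 - 1)/2, (-6 - 10)/2, (7 + 0)/2)
  = (-8/2, -16/2, 7/2)
  = (-4, -8, 3.5)

(-4, -8, 3.5)


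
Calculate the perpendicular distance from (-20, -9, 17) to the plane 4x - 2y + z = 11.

distance = |a·x₀ + b·y₀ + c·z₀ - d| / √(a² + b² + c²)
  = |4·(-20) + (-2)·(-9) + 1·17 - 11| / √(4² + (-2)² + 1²)
  = |-80 + 18 + 17 - 11| / √(16 + 4 + 1)
  = |-56| / √21
  = 56 / 4.583
  ≈ 12.22

12.22


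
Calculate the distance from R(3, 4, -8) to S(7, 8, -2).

d = √[(x₂-x₁)² + (y₂-y₁)² + (z₂-z₁)²]
  = √[4² + 4² + 6²]
  = √[16 + 16 + 36]
  = √68
  ≈ 8.246

8.246


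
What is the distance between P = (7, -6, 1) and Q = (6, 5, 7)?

d = √[(x₂-x₁)² + (y₂-y₁)² + (z₂-z₁)²]
  = √[(-1)² + 11² + 6²]
  = √[1 + 121 + 36]
  = √158
  ≈ 12.57

12.57


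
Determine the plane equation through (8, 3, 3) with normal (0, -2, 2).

The plane through P with normal n = (a, b, c) satisfies n·(r - P) = 0,
i.e. ax + by + cz = a·x₀ + b·y₀ + c·z₀.
d = 0·8 + (-2)·3 + 2·3
  = 0 - 6 + 6
  = 0
Equation: -2y + 2z = 0

-2y + 2z = 0


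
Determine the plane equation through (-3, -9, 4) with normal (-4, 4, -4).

The plane through P with normal n = (a, b, c) satisfies n·(r - P) = 0,
i.e. ax + by + cz = a·x₀ + b·y₀ + c·z₀.
d = (-4)·(-3) + 4·(-9) + (-4)·4
  = 12 - 36 - 16
  = -40
Equation: -4x + 4y - 4z = -40

-4x + 4y - 4z = -40


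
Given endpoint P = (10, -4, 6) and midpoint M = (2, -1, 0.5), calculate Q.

Q = 2M - P
  = (2·2 - 10, 2·(-1) - (-4), 2·0.5 - 6)
  = (4 - 10, -2 + 4, 1 - 6)
  = (-6, 2, -5)

(-6, 2, -5)


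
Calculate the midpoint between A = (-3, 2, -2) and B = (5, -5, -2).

M = ((x₁+x₂)/2, (y₁+y₂)/2, (z₁+z₂)/2)
  = ((-3 + 5)/2, (2 - 5)/2, (-2 - 2)/2)
  = (2/2, -3/2, -4/2)
  = (1, -1.5, -2)

(1, -1.5, -2)


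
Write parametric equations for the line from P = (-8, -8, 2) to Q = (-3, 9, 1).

Direction vector d = Q - P = (-3 + 8, 9 + 8, 1 - 2) = (5, 17, -1)
Parametric form r = P + t·d:
x = -8 + 5t, y = -8 + 17t, z = 2 - t

x = -8 + 5t, y = -8 + 17t, z = 2 - t


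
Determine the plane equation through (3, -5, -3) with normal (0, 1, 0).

The plane through P with normal n = (a, b, c) satisfies n·(r - P) = 0,
i.e. ax + by + cz = a·x₀ + b·y₀ + c·z₀.
d = 0·3 + 1·(-5) + 0·(-3)
  = 0 - 5 + 0
  = -5
Equation: y = -5

y = -5


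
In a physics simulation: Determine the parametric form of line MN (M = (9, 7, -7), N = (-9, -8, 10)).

Direction vector d = N - M = (-9 - 9, -8 - 7, 10 + 7) = (-18, -15, 17)
Parametric form r = M + t·d:
x = 9 - 18t, y = 7 - 15t, z = -7 + 17t

x = 9 - 18t, y = 7 - 15t, z = -7 + 17t


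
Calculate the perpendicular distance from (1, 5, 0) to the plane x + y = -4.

distance = |a·x₀ + b·y₀ + c·z₀ - d| / √(a² + b² + c²)
  = |1·1 + 1·5 + 0·0 - (-4)| / √(1² + 1² + 0²)
  = |1 + 5 + 0 + 4| / √(1 + 1 + 0)
  = |10| / √2
  = 10 / 1.414
  ≈ 7.071

7.071


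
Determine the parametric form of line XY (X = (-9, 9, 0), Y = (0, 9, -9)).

Direction vector d = Y - X = (0 + 9, 9 - 9, -9 + 0) = (9, 0, -9)
Parametric form r = X + t·d:
x = -9 + 9t, y = 9, z = 0 - 9t

x = -9 + 9t, y = 9, z = 0 - 9t


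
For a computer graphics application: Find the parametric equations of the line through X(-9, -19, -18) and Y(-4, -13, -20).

Direction vector d = Y - X = (-4 + 9, -13 + 19, -20 + 18) = (5, 6, -2)
Parametric form r = X + t·d:
x = -9 + 5t, y = -19 + 6t, z = -18 - 2t

x = -9 + 5t, y = -19 + 6t, z = -18 - 2t


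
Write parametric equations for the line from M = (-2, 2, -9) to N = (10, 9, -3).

Direction vector d = N - M = (10 + 2, 9 - 2, -3 + 9) = (12, 7, 6)
Parametric form r = M + t·d:
x = -2 + 12t, y = 2 + 7t, z = -9 + 6t

x = -2 + 12t, y = 2 + 7t, z = -9 + 6t


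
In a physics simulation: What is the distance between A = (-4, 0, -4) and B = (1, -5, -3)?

d = √[(x₂-x₁)² + (y₂-y₁)² + (z₂-z₁)²]
  = √[5² + (-5)² + 1²]
  = √[25 + 25 + 1]
  = √51
  ≈ 7.141

7.141


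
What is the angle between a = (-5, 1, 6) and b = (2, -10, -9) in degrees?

a·b = (-5)·2 + 1·(-10) + 6·(-9) = -10 - 10 - 54 = -74
|a| = √((-5)² + 1² + 6²) = √62 ≈ 7.874
|b| = √(2² + (-10)² + (-9)²) = √185 ≈ 13.6
cos θ = (a·b)/(|a||b|) = -74/(7.874·13.6) ≈ -0.691
θ = arccos(-0.691) ≈ 133.7°

133.7°


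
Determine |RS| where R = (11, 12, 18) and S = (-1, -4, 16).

d = √[(x₂-x₁)² + (y₂-y₁)² + (z₂-z₁)²]
  = √[(-12)² + (-16)² + (-2)²]
  = √[144 + 256 + 4]
  = √404
  ≈ 20.1

20.1


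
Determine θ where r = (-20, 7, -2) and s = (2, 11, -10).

r·s = (-20)·2 + 7·11 + (-2)·(-10) = -40 + 77 + 20 = 57
|r| = √((-20)² + 7² + (-2)²) = √453 ≈ 21.28
|s| = √(2² + 11² + (-10)²) = √225 ≈ 15
cos θ = (r·s)/(|r||s|) = 57/(21.28·15) ≈ 0.1785
θ = arccos(0.1785) ≈ 79.72°

79.72°


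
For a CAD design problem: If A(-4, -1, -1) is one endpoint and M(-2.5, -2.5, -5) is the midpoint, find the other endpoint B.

B = 2M - A
  = (2·(-2.5) - (-4), 2·(-2.5) - (-1), 2·(-5) - (-1))
  = (-5 + 4, -5 + 1, -10 + 1)
  = (-1, -4, -9)

(-1, -4, -9)


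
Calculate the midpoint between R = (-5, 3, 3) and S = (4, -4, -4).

M = ((x₁+x₂)/2, (y₁+y₂)/2, (z₁+z₂)/2)
  = ((-5 + 4)/2, (3 - 4)/2, (3 - 4)/2)
  = (-1/2, -1/2, -1/2)
  = (-0.5, -0.5, -0.5)

(-0.5, -0.5, -0.5)


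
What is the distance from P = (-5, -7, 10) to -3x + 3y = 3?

distance = |a·x₀ + b·y₀ + c·z₀ - d| / √(a² + b² + c²)
  = |(-3)·(-5) + 3·(-7) + 0·10 - 3| / √((-3)² + 3² + 0²)
  = |15 - 21 + 0 - 3| / √(9 + 9 + 0)
  = |-9| / √18
  = 9 / 4.243
  ≈ 2.121

2.121


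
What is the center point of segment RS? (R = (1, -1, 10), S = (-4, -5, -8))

M = ((x₁+x₂)/2, (y₁+y₂)/2, (z₁+z₂)/2)
  = ((1 - 4)/2, (-1 - 5)/2, (10 - 8)/2)
  = (-3/2, -6/2, 2/2)
  = (-1.5, -3, 1)

(-1.5, -3, 1)


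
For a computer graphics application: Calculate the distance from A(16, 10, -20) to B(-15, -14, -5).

d = √[(x₂-x₁)² + (y₂-y₁)² + (z₂-z₁)²]
  = √[(-31)² + (-24)² + 15²]
  = √[961 + 576 + 225]
  = √1762
  ≈ 41.98

41.98


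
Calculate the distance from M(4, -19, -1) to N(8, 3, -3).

d = √[(x₂-x₁)² + (y₂-y₁)² + (z₂-z₁)²]
  = √[4² + 22² + (-2)²]
  = √[16 + 484 + 4]
  = √504
  ≈ 22.45

22.45


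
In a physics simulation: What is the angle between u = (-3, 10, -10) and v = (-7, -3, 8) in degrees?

u·v = (-3)·(-7) + 10·(-3) + (-10)·8 = 21 - 30 - 80 = -89
|u| = √((-3)² + 10² + (-10)²) = √209 ≈ 14.46
|v| = √((-7)² + (-3)² + 8²) = √122 ≈ 11.05
cos θ = (u·v)/(|u||v|) = -89/(14.46·11.05) ≈ -0.5574
θ = arccos(-0.5574) ≈ 123.9°

123.9°


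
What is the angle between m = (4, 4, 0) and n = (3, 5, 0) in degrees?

m·n = 4·3 + 4·5 + 0·0 = 12 + 20 + 0 = 32
|m| = √(4² + 4² + 0²) = √32 ≈ 5.657
|n| = √(3² + 5² + 0²) = √34 ≈ 5.831
cos θ = (m·n)/(|m||n|) = 32/(5.657·5.831) ≈ 0.9701
θ = arccos(0.9701) ≈ 14.04°

14.04°


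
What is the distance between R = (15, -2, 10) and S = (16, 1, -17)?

d = √[(x₂-x₁)² + (y₂-y₁)² + (z₂-z₁)²]
  = √[1² + 3² + (-27)²]
  = √[1 + 9 + 729]
  = √739
  ≈ 27.18

27.18


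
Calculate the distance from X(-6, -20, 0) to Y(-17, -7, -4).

d = √[(x₂-x₁)² + (y₂-y₁)² + (z₂-z₁)²]
  = √[(-11)² + 13² + (-4)²]
  = √[121 + 169 + 16]
  = √306
  ≈ 17.49

17.49


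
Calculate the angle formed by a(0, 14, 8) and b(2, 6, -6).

a·b = 0·2 + 14·6 + 8·(-6) = 0 + 84 - 48 = 36
|a| = √(0² + 14² + 8²) = √260 ≈ 16.12
|b| = √(2² + 6² + (-6)²) = √76 ≈ 8.718
cos θ = (a·b)/(|a||b|) = 36/(16.12·8.718) ≈ 0.2561
θ = arccos(0.2561) ≈ 75.16°

75.16°


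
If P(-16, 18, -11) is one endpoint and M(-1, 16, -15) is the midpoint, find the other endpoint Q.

Q = 2M - P
  = (2·(-1) - (-16), 2·16 - 18, 2·(-15) - (-11))
  = (-2 + 16, 32 - 18, -30 + 11)
  = (14, 14, -19)

(14, 14, -19)


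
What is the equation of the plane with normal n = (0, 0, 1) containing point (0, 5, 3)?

The plane through P with normal n = (a, b, c) satisfies n·(r - P) = 0,
i.e. ax + by + cz = a·x₀ + b·y₀ + c·z₀.
d = 0·0 + 0·5 + 1·3
  = 0 + 0 + 3
  = 3
Equation: z = 3

z = 3


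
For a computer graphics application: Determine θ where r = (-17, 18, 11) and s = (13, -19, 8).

r·s = (-17)·13 + 18·(-19) + 11·8 = -221 - 342 + 88 = -475
|r| = √((-17)² + 18² + 11²) = √734 ≈ 27.09
|s| = √(13² + (-19)² + 8²) = √594 ≈ 24.37
cos θ = (r·s)/(|r||s|) = -475/(27.09·24.37) ≈ -0.7194
θ = arccos(-0.7194) ≈ 136°

136°


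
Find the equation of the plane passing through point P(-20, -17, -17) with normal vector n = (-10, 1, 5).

The plane through P with normal n = (a, b, c) satisfies n·(r - P) = 0,
i.e. ax + by + cz = a·x₀ + b·y₀ + c·z₀.
d = (-10)·(-20) + 1·(-17) + 5·(-17)
  = 200 - 17 - 85
  = 98
Equation: -10x + y + 5z = 98

-10x + y + 5z = 98


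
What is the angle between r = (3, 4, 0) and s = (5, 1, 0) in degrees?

r·s = 3·5 + 4·1 + 0·0 = 15 + 4 + 0 = 19
|r| = √(3² + 4² + 0²) = √25 ≈ 5
|s| = √(5² + 1² + 0²) = √26 ≈ 5.099
cos θ = (r·s)/(|r||s|) = 19/(5·5.099) ≈ 0.7452
θ = arccos(0.7452) ≈ 41.82°

41.82°


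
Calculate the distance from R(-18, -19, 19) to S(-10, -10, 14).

d = √[(x₂-x₁)² + (y₂-y₁)² + (z₂-z₁)²]
  = √[8² + 9² + (-5)²]
  = √[64 + 81 + 25]
  = √170
  ≈ 13.04

13.04


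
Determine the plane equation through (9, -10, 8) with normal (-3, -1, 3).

The plane through P with normal n = (a, b, c) satisfies n·(r - P) = 0,
i.e. ax + by + cz = a·x₀ + b·y₀ + c·z₀.
d = (-3)·9 + (-1)·(-10) + 3·8
  = -27 + 10 + 24
  = 7
Equation: -3x - y + 3z = 7

-3x - y + 3z = 7


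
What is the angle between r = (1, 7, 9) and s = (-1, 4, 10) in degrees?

r·s = 1·(-1) + 7·4 + 9·10 = -1 + 28 + 90 = 117
|r| = √(1² + 7² + 9²) = √131 ≈ 11.45
|s| = √((-1)² + 4² + 10²) = √117 ≈ 10.82
cos θ = (r·s)/(|r||s|) = 117/(11.45·10.82) ≈ 0.9451
θ = arccos(0.9451) ≈ 19.08°

19.08°


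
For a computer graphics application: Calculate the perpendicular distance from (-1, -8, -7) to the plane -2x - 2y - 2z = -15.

distance = |a·x₀ + b·y₀ + c·z₀ - d| / √(a² + b² + c²)
  = |(-2)·(-1) + (-2)·(-8) + (-2)·(-7) - (-15)| / √((-2)² + (-2)² + (-2)²)
  = |2 + 16 + 14 + 15| / √(4 + 4 + 4)
  = |47| / √12
  = 47 / 3.464
  ≈ 13.57

13.57


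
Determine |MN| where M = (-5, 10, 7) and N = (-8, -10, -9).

d = √[(x₂-x₁)² + (y₂-y₁)² + (z₂-z₁)²]
  = √[(-3)² + (-20)² + (-16)²]
  = √[9 + 400 + 256]
  = √665
  ≈ 25.79

25.79


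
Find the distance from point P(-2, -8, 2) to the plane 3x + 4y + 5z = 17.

distance = |a·x₀ + b·y₀ + c·z₀ - d| / √(a² + b² + c²)
  = |3·(-2) + 4·(-8) + 5·2 - 17| / √(3² + 4² + 5²)
  = |-6 - 32 + 10 - 17| / √(9 + 16 + 25)
  = |-45| / √50
  = 45 / 7.071
  ≈ 6.364

6.364


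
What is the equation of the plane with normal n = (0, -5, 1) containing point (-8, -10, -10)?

The plane through P with normal n = (a, b, c) satisfies n·(r - P) = 0,
i.e. ax + by + cz = a·x₀ + b·y₀ + c·z₀.
d = 0·(-8) + (-5)·(-10) + 1·(-10)
  = 0 + 50 - 10
  = 40
Equation: -5y + z = 40

-5y + z = 40


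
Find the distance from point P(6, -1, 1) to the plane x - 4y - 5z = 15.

distance = |a·x₀ + b·y₀ + c·z₀ - d| / √(a² + b² + c²)
  = |1·6 + (-4)·(-1) + (-5)·1 - 15| / √(1² + (-4)² + (-5)²)
  = |6 + 4 - 5 - 15| / √(1 + 16 + 25)
  = |-10| / √42
  = 10 / 6.481
  ≈ 1.543

1.543


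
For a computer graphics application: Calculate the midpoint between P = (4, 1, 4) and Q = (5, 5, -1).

M = ((x₁+x₂)/2, (y₁+y₂)/2, (z₁+z₂)/2)
  = ((4 + 5)/2, (1 + 5)/2, (4 - 1)/2)
  = (9/2, 6/2, 3/2)
  = (4.5, 3, 1.5)

(4.5, 3, 1.5)


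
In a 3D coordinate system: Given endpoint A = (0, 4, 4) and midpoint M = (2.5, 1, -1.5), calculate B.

B = 2M - A
  = (2·2.5 - 0, 2·1 - 4, 2·(-1.5) - 4)
  = (5 + 0, 2 - 4, -3 - 4)
  = (5, -2, -7)

(5, -2, -7)


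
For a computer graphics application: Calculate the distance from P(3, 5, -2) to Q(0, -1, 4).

d = √[(x₂-x₁)² + (y₂-y₁)² + (z₂-z₁)²]
  = √[(-3)² + (-6)² + 6²]
  = √[9 + 36 + 36]
  = √81
  ≈ 9

9


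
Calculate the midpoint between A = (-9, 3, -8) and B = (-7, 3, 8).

M = ((x₁+x₂)/2, (y₁+y₂)/2, (z₁+z₂)/2)
  = ((-9 - 7)/2, (3 + 3)/2, (-8 + 8)/2)
  = (-16/2, 6/2, 0/2)
  = (-8, 3, 0)

(-8, 3, 0)


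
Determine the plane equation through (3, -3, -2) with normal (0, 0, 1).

The plane through P with normal n = (a, b, c) satisfies n·(r - P) = 0,
i.e. ax + by + cz = a·x₀ + b·y₀ + c·z₀.
d = 0·3 + 0·(-3) + 1·(-2)
  = 0 + 0 - 2
  = -2
Equation: z = -2

z = -2


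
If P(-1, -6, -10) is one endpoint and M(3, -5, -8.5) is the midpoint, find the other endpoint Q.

Q = 2M - P
  = (2·3 - (-1), 2·(-5) - (-6), 2·(-8.5) - (-10))
  = (6 + 1, -10 + 6, -17 + 10)
  = (7, -4, -7)

(7, -4, -7)


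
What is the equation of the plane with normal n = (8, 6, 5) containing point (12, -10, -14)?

The plane through P with normal n = (a, b, c) satisfies n·(r - P) = 0,
i.e. ax + by + cz = a·x₀ + b·y₀ + c·z₀.
d = 8·12 + 6·(-10) + 5·(-14)
  = 96 - 60 - 70
  = -34
Equation: 8x + 6y + 5z = -34

8x + 6y + 5z = -34


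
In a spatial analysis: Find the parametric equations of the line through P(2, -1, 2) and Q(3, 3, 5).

Direction vector d = Q - P = (3 - 2, 3 + 1, 5 - 2) = (1, 4, 3)
Parametric form r = P + t·d:
x = 2 + t, y = -1 + 4t, z = 2 + 3t

x = 2 + t, y = -1 + 4t, z = 2 + 3t


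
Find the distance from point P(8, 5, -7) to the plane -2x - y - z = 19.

distance = |a·x₀ + b·y₀ + c·z₀ - d| / √(a² + b² + c²)
  = |(-2)·8 + (-1)·5 + (-1)·(-7) - 19| / √((-2)² + (-1)² + (-1)²)
  = |-16 - 5 + 7 - 19| / √(4 + 1 + 1)
  = |-33| / √6
  = 33 / 2.449
  ≈ 13.47

13.47


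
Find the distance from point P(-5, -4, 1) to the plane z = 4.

distance = |a·x₀ + b·y₀ + c·z₀ - d| / √(a² + b² + c²)
  = |0·(-5) + 0·(-4) + 1·1 - 4| / √(0² + 0² + 1²)
  = |0 + 0 + 1 - 4| / √(0 + 0 + 1)
  = |-3| / √1
  = 3 / 1
  ≈ 3

3


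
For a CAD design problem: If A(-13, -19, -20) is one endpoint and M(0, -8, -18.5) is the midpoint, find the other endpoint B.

B = 2M - A
  = (2·0 - (-13), 2·(-8) - (-19), 2·(-18.5) - (-20))
  = (0 + 13, -16 + 19, -37 + 20)
  = (13, 3, -17)

(13, 3, -17)


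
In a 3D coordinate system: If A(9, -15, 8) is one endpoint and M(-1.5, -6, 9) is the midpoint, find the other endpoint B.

B = 2M - A
  = (2·(-1.5) - 9, 2·(-6) - (-15), 2·9 - 8)
  = (-3 - 9, -12 + 15, 18 - 8)
  = (-12, 3, 10)

(-12, 3, 10)


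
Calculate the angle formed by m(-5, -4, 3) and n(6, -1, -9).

m·n = (-5)·6 + (-4)·(-1) + 3·(-9) = -30 + 4 - 27 = -53
|m| = √((-5)² + (-4)² + 3²) = √50 ≈ 7.071
|n| = √(6² + (-1)² + (-9)²) = √118 ≈ 10.86
cos θ = (m·n)/(|m||n|) = -53/(7.071·10.86) ≈ -0.69
θ = arccos(-0.69) ≈ 133.6°

133.6°


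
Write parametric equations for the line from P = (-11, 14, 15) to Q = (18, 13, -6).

Direction vector d = Q - P = (18 + 11, 13 - 14, -6 - 15) = (29, -1, -21)
Parametric form r = P + t·d:
x = -11 + 29t, y = 14 - t, z = 15 - 21t

x = -11 + 29t, y = 14 - t, z = 15 - 21t


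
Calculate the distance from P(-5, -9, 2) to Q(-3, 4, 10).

d = √[(x₂-x₁)² + (y₂-y₁)² + (z₂-z₁)²]
  = √[2² + 13² + 8²]
  = √[4 + 169 + 64]
  = √237
  ≈ 15.39

15.39


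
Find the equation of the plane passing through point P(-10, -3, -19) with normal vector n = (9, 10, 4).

The plane through P with normal n = (a, b, c) satisfies n·(r - P) = 0,
i.e. ax + by + cz = a·x₀ + b·y₀ + c·z₀.
d = 9·(-10) + 10·(-3) + 4·(-19)
  = -90 - 30 - 76
  = -196
Equation: 9x + 10y + 4z = -196

9x + 10y + 4z = -196


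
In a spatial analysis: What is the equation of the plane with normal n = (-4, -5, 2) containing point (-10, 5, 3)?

The plane through P with normal n = (a, b, c) satisfies n·(r - P) = 0,
i.e. ax + by + cz = a·x₀ + b·y₀ + c·z₀.
d = (-4)·(-10) + (-5)·5 + 2·3
  = 40 - 25 + 6
  = 21
Equation: -4x - 5y + 2z = 21

-4x - 5y + 2z = 21


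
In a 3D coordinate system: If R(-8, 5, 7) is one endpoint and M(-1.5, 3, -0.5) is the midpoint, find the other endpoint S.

S = 2M - R
  = (2·(-1.5) - (-8), 2·3 - 5, 2·(-0.5) - 7)
  = (-3 + 8, 6 - 5, -1 - 7)
  = (5, 1, -8)

(5, 1, -8)


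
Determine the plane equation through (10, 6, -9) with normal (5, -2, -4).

The plane through P with normal n = (a, b, c) satisfies n·(r - P) = 0,
i.e. ax + by + cz = a·x₀ + b·y₀ + c·z₀.
d = 5·10 + (-2)·6 + (-4)·(-9)
  = 50 - 12 + 36
  = 74
Equation: 5x - 2y - 4z = 74

5x - 2y - 4z = 74


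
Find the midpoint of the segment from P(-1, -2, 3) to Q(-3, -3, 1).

M = ((x₁+x₂)/2, (y₁+y₂)/2, (z₁+z₂)/2)
  = ((-1 - 3)/2, (-2 - 3)/2, (3 + 1)/2)
  = (-4/2, -5/2, 4/2)
  = (-2, -2.5, 2)

(-2, -2.5, 2)


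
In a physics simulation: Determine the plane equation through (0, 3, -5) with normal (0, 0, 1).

The plane through P with normal n = (a, b, c) satisfies n·(r - P) = 0,
i.e. ax + by + cz = a·x₀ + b·y₀ + c·z₀.
d = 0·0 + 0·3 + 1·(-5)
  = 0 + 0 - 5
  = -5
Equation: z = -5

z = -5


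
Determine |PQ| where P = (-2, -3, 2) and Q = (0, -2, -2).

d = √[(x₂-x₁)² + (y₂-y₁)² + (z₂-z₁)²]
  = √[2² + 1² + (-4)²]
  = √[4 + 1 + 16]
  = √21
  ≈ 4.583

4.583


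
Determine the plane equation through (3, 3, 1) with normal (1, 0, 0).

The plane through P with normal n = (a, b, c) satisfies n·(r - P) = 0,
i.e. ax + by + cz = a·x₀ + b·y₀ + c·z₀.
d = 1·3 + 0·3 + 0·1
  = 3 + 0 + 0
  = 3
Equation: x = 3

x = 3


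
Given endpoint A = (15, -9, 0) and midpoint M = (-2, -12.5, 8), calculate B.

B = 2M - A
  = (2·(-2) - 15, 2·(-12.5) - (-9), 2·8 - 0)
  = (-4 - 15, -25 + 9, 16 + 0)
  = (-19, -16, 16)

(-19, -16, 16)


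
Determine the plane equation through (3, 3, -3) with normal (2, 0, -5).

The plane through P with normal n = (a, b, c) satisfies n·(r - P) = 0,
i.e. ax + by + cz = a·x₀ + b·y₀ + c·z₀.
d = 2·3 + 0·3 + (-5)·(-3)
  = 6 + 0 + 15
  = 21
Equation: 2x - 5z = 21

2x - 5z = 21


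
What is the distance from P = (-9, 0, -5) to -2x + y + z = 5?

distance = |a·x₀ + b·y₀ + c·z₀ - d| / √(a² + b² + c²)
  = |(-2)·(-9) + 1·0 + 1·(-5) - 5| / √((-2)² + 1² + 1²)
  = |18 + 0 - 5 - 5| / √(4 + 1 + 1)
  = |8| / √6
  = 8 / 2.449
  ≈ 3.266

3.266


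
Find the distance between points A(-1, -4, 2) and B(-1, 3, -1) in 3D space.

d = √[(x₂-x₁)² + (y₂-y₁)² + (z₂-z₁)²]
  = √[0² + 7² + (-3)²]
  = √[0 + 49 + 9]
  = √58
  ≈ 7.616

7.616


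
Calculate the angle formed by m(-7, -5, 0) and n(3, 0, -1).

m·n = (-7)·3 + (-5)·0 + 0·(-1) = -21 + 0 + 0 = -21
|m| = √((-7)² + (-5)² + 0²) = √74 ≈ 8.602
|n| = √(3² + 0² + (-1)²) = √10 ≈ 3.162
cos θ = (m·n)/(|m||n|) = -21/(8.602·3.162) ≈ -0.772
θ = arccos(-0.772) ≈ 140.5°

140.5°


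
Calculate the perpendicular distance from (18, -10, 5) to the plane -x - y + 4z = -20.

distance = |a·x₀ + b·y₀ + c·z₀ - d| / √(a² + b² + c²)
  = |(-1)·18 + (-1)·(-10) + 4·5 - (-20)| / √((-1)² + (-1)² + 4²)
  = |-18 + 10 + 20 + 20| / √(1 + 1 + 16)
  = |32| / √18
  = 32 / 4.243
  ≈ 7.542

7.542


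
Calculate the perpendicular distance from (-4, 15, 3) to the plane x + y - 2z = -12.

distance = |a·x₀ + b·y₀ + c·z₀ - d| / √(a² + b² + c²)
  = |1·(-4) + 1·15 + (-2)·3 - (-12)| / √(1² + 1² + (-2)²)
  = |-4 + 15 - 6 + 12| / √(1 + 1 + 4)
  = |17| / √6
  = 17 / 2.449
  ≈ 6.94

6.94


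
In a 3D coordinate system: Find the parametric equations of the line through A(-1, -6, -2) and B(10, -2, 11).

Direction vector d = B - A = (10 + 1, -2 + 6, 11 + 2) = (11, 4, 13)
Parametric form r = A + t·d:
x = -1 + 11t, y = -6 + 4t, z = -2 + 13t

x = -1 + 11t, y = -6 + 4t, z = -2 + 13t


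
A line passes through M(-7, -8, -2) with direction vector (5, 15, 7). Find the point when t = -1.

P(t) = M + t·d
  = (-7 + 5·(-1), -8 + 15·(-1), -2 + 7·(-1))
  = (-7 - 5, -8 - 15, -2 - 7)
  = (-12, -23, -9)

(-12, -23, -9)


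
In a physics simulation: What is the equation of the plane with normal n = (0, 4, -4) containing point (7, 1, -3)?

The plane through P with normal n = (a, b, c) satisfies n·(r - P) = 0,
i.e. ax + by + cz = a·x₀ + b·y₀ + c·z₀.
d = 0·7 + 4·1 + (-4)·(-3)
  = 0 + 4 + 12
  = 16
Equation: 4y - 4z = 16

4y - 4z = 16


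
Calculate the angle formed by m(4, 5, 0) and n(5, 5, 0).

m·n = 4·5 + 5·5 + 0·0 = 20 + 25 + 0 = 45
|m| = √(4² + 5² + 0²) = √41 ≈ 6.403
|n| = √(5² + 5² + 0²) = √50 ≈ 7.071
cos θ = (m·n)/(|m||n|) = 45/(6.403·7.071) ≈ 0.9939
θ = arccos(0.9939) ≈ 6.34°

6.34°


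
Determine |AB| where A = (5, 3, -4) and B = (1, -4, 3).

d = √[(x₂-x₁)² + (y₂-y₁)² + (z₂-z₁)²]
  = √[(-4)² + (-7)² + 7²]
  = √[16 + 49 + 49]
  = √114
  ≈ 10.68

10.68


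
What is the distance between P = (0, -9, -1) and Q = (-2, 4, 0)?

d = √[(x₂-x₁)² + (y₂-y₁)² + (z₂-z₁)²]
  = √[(-2)² + 13² + 1²]
  = √[4 + 169 + 1]
  = √174
  ≈ 13.19

13.19


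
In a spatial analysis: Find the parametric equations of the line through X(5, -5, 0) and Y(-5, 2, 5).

Direction vector d = Y - X = (-5 - 5, 2 + 5, 5 + 0) = (-10, 7, 5)
Parametric form r = X + t·d:
x = 5 - 10t, y = -5 + 7t, z = 0 + 5t

x = 5 - 10t, y = -5 + 7t, z = 0 + 5t


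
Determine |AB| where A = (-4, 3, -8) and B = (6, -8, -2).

d = √[(x₂-x₁)² + (y₂-y₁)² + (z₂-z₁)²]
  = √[10² + (-11)² + 6²]
  = √[100 + 121 + 36]
  = √257
  ≈ 16.03

16.03


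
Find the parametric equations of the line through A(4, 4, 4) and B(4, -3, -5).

Direction vector d = B - A = (4 - 4, -3 - 4, -5 - 4) = (0, -7, -9)
Parametric form r = A + t·d:
x = 4, y = 4 - 7t, z = 4 - 9t

x = 4, y = 4 - 7t, z = 4 - 9t


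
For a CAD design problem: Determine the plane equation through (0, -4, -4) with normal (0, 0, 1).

The plane through P with normal n = (a, b, c) satisfies n·(r - P) = 0,
i.e. ax + by + cz = a·x₀ + b·y₀ + c·z₀.
d = 0·0 + 0·(-4) + 1·(-4)
  = 0 + 0 - 4
  = -4
Equation: z = -4

z = -4


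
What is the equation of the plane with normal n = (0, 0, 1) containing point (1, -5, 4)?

The plane through P with normal n = (a, b, c) satisfies n·(r - P) = 0,
i.e. ax + by + cz = a·x₀ + b·y₀ + c·z₀.
d = 0·1 + 0·(-5) + 1·4
  = 0 + 0 + 4
  = 4
Equation: z = 4

z = 4


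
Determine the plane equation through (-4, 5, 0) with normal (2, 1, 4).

The plane through P with normal n = (a, b, c) satisfies n·(r - P) = 0,
i.e. ax + by + cz = a·x₀ + b·y₀ + c·z₀.
d = 2·(-4) + 1·5 + 4·0
  = -8 + 5 + 0
  = -3
Equation: 2x + y + 4z = -3

2x + y + 4z = -3


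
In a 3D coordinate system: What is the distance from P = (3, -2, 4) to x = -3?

distance = |a·x₀ + b·y₀ + c·z₀ - d| / √(a² + b² + c²)
  = |1·3 + 0·(-2) + 0·4 - (-3)| / √(1² + 0² + 0²)
  = |3 + 0 + 0 + 3| / √(1 + 0 + 0)
  = |6| / √1
  = 6 / 1
  ≈ 6

6


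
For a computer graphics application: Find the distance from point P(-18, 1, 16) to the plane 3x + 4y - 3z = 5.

distance = |a·x₀ + b·y₀ + c·z₀ - d| / √(a² + b² + c²)
  = |3·(-18) + 4·1 + (-3)·16 - 5| / √(3² + 4² + (-3)²)
  = |-54 + 4 - 48 - 5| / √(9 + 16 + 9)
  = |-103| / √34
  = 103 / 5.831
  ≈ 17.66

17.66


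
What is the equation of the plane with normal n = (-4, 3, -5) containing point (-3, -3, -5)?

The plane through P with normal n = (a, b, c) satisfies n·(r - P) = 0,
i.e. ax + by + cz = a·x₀ + b·y₀ + c·z₀.
d = (-4)·(-3) + 3·(-3) + (-5)·(-5)
  = 12 - 9 + 25
  = 28
Equation: -4x + 3y - 5z = 28

-4x + 3y - 5z = 28


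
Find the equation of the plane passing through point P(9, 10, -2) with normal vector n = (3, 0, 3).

The plane through P with normal n = (a, b, c) satisfies n·(r - P) = 0,
i.e. ax + by + cz = a·x₀ + b·y₀ + c·z₀.
d = 3·9 + 0·10 + 3·(-2)
  = 27 + 0 - 6
  = 21
Equation: 3x + 3z = 21

3x + 3z = 21


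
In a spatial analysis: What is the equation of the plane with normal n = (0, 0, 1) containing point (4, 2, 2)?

The plane through P with normal n = (a, b, c) satisfies n·(r - P) = 0,
i.e. ax + by + cz = a·x₀ + b·y₀ + c·z₀.
d = 0·4 + 0·2 + 1·2
  = 0 + 0 + 2
  = 2
Equation: z = 2

z = 2


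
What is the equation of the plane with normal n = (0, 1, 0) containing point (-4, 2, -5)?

The plane through P with normal n = (a, b, c) satisfies n·(r - P) = 0,
i.e. ax + by + cz = a·x₀ + b·y₀ + c·z₀.
d = 0·(-4) + 1·2 + 0·(-5)
  = 0 + 2 + 0
  = 2
Equation: y = 2

y = 2


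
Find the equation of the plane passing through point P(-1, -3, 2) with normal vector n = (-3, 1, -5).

The plane through P with normal n = (a, b, c) satisfies n·(r - P) = 0,
i.e. ax + by + cz = a·x₀ + b·y₀ + c·z₀.
d = (-3)·(-1) + 1·(-3) + (-5)·2
  = 3 - 3 - 10
  = -10
Equation: -3x + y - 5z = -10

-3x + y - 5z = -10


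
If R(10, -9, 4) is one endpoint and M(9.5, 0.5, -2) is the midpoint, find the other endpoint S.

S = 2M - R
  = (2·9.5 - 10, 2·0.5 - (-9), 2·(-2) - 4)
  = (19 - 10, 1 + 9, -4 - 4)
  = (9, 10, -8)

(9, 10, -8)
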